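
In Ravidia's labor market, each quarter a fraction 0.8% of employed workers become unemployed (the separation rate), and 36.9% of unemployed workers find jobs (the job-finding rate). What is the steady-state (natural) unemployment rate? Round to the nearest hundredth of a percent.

Steady-state unemployment rate ≈ 2.12%.

At steady state the flows balance: s·E = f·U, so U/(E+U) = s/(s+f).
u* = 0.8 / (0.8 + 36.9) = 0.8 / 37.70 = 2.12%.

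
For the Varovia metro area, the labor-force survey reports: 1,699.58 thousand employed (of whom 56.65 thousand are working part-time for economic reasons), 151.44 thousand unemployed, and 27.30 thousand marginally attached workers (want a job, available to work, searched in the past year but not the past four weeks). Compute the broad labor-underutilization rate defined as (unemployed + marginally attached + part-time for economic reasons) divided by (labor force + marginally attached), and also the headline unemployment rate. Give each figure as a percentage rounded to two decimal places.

Broad underutilization rate ≈ 12.53%; headline unemployment rate ≈ 8.18%.

Labor force = 1,699.58 + 151.44 = 1,851.02 thousand.
Numerator = 151.44 + 27.30 + 56.65 = 235.39 thousand.
Denominator = 1,851.02 + 27.30 = 1,878.32 thousand.
Broad rate = 235.39 / 1,878.32 = 12.53%.
Headline unemployment rate = 151.44 / 1,851.02 = 8.18%.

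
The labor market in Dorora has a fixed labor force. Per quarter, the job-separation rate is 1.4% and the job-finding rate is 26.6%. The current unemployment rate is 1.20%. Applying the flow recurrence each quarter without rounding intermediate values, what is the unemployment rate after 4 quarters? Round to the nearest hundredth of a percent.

With a fixed labor force, u_{t+1} = u_t + s·(1−u_t) − f·u_t = u_t·(1−s−f) + s.
Here 1−s−f = 0.720 and s = 0.014.
u_1 = 0.012000 × 0.720 + 0.014 = 0.022640.
u_2 = 0.022640 × 0.720 + 0.014 = 0.030301.
u_3 = 0.030301 × 0.720 + 0.014 = 0.035817.
u_4 = 0.035817 × 0.720 + 0.014 = 0.039788.

Unemployment rate after four quarters ≈ 3.98%.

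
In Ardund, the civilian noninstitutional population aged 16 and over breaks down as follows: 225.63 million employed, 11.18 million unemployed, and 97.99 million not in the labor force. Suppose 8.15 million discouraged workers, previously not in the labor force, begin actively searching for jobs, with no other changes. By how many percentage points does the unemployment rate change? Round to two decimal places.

Initially, labor force = 225.63 + 11.18 = 236.81 million, so u = 11.18/236.81 = 4.72%.
After the change, unemployed and labor force both rise by 8.15 → E = 225.63, U = 19.33, labor force = 244.96 million.
New unemployment rate = 19.33 / 244.96 = 7.89%.
Change = 7.89% − 4.72% = +3.17 percentage points.

The unemployment rate changes by +3.17 percentage points.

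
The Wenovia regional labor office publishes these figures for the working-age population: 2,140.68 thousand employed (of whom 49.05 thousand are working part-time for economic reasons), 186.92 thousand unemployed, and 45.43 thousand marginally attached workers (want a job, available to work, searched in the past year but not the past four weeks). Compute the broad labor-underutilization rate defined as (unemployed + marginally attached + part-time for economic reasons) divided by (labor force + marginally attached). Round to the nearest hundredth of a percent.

Labor force = 2,140.68 + 186.92 = 2,327.60 thousand.
Numerator = 186.92 + 45.43 + 49.05 = 281.40 thousand.
Denominator = 2,327.60 + 45.43 = 2,373.03 thousand.
Broad rate = 281.40 / 2,373.03 = 11.86%.

Broad underutilization rate ≈ 11.86%.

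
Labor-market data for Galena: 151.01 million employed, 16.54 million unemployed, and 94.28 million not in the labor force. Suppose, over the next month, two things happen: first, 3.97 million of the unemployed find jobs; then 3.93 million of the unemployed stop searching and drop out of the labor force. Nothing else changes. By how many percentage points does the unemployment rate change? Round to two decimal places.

Initially, labor force = 151.01 + 16.54 = 167.55 million, so u = 16.54/167.55 = 9.87%.
After the first change, unemployed falls and employed rises by 3.97; labor force unchanged → E = 154.98, U = 12.57, labor force = 167.55 million.
After the second change, unemployed and labor force both fall by 3.93 → E = 154.98, U = 8.64, labor force = 163.62 million.
New unemployment rate = 8.64 / 163.62 = 5.28%.
Change = 5.28% − 9.87% = −4.59 percentage points.

The unemployment rate changes by −4.59 percentage points.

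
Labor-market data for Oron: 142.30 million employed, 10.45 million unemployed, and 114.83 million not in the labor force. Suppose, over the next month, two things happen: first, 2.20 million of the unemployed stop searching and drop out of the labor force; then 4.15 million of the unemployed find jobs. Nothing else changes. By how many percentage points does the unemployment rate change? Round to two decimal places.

The unemployment rate changes by −4.12 percentage points.

Initially, labor force = 142.30 + 10.45 = 152.75 million, so u = 10.45/152.75 = 6.84%.
After the first change, unemployed and labor force both fall by 2.20 → E = 142.30, U = 8.25, labor force = 150.55 million.
After the second change, unemployed falls and employed rises by 4.15; labor force unchanged → E = 146.45, U = 4.10, labor force = 150.55 million.
New unemployment rate = 4.10 / 150.55 = 2.72%.
Change = 2.72% − 6.84% = −4.12 percentage points.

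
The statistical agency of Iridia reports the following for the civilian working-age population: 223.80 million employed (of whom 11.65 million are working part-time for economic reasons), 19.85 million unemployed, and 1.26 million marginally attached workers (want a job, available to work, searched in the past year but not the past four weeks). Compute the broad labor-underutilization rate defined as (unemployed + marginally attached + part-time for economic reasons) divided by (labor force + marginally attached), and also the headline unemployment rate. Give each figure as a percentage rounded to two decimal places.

Broad underutilization rate ≈ 13.38%; headline unemployment rate ≈ 8.15%.

Labor force = 223.80 + 19.85 = 243.65 million.
Numerator = 19.85 + 1.26 + 11.65 = 32.76 million.
Denominator = 243.65 + 1.26 = 244.91 million.
Broad rate = 32.76 / 244.91 = 13.38%.
Headline unemployment rate = 19.85 / 243.65 = 8.15%.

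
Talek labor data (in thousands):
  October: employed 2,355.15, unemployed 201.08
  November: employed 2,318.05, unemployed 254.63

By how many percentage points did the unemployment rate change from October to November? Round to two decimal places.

The unemployment rate changed by +2.03 percentage points.

October: labor force = 2,355.15 + 201.08 = 2,556.23; u = 201.08/2,556.23 = 7.87%.
November: labor force = 2,318.05 + 254.63 = 2,572.68; u = 254.63/2,572.68 = 9.90%.
Change = 9.90% − 7.87% = +2.03 pp.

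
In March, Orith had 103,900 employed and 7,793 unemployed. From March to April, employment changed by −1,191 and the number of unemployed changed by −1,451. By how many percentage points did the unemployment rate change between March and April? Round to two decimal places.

March: labor force = 103,900 + 7,793 = 111,693; u = 7,793/111,693 = 6.98%.
April: labor force = 102,709 + 6,342 = 109,051; u = 6,342/109,051 = 5.82%.
Change = 5.82% − 6.98% = −1.16 pp.

The unemployment rate changed by −1.16 percentage points.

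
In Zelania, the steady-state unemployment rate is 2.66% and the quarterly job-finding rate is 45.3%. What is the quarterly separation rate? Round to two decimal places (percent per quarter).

From u* = s/(s+f): s = u·f/(1−u).
s = 0.0266 × 45.3 / (1 − 0.0266) = 1.2050 / 0.9734 ≈ 1.24% per quarter.

Separation rate ≈ 1.24% per quarter.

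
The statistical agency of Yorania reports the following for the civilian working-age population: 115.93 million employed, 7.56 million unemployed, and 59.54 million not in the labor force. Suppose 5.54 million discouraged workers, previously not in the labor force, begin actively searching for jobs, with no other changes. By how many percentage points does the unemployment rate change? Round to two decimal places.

Initially, labor force = 115.93 + 7.56 = 123.49 million, so u = 7.56/123.49 = 6.12%.
After the change, unemployed and labor force both rise by 5.54 → E = 115.93, U = 13.10, labor force = 129.03 million.
New unemployment rate = 13.10 / 129.03 = 10.15%.
Change = 10.15% − 6.12% = +4.03 percentage points.

The unemployment rate changes by +4.03 percentage points.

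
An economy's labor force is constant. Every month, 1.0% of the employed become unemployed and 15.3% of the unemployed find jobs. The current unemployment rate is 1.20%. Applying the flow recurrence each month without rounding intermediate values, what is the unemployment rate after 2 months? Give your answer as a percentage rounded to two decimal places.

Unemployment rate after two months ≈ 2.68%.

With a fixed labor force, u_{t+1} = u_t + s·(1−u_t) − f·u_t = u_t·(1−s−f) + s.
Here 1−s−f = 0.837 and s = 0.010.
u_1 = 0.012000 × 0.837 + 0.010 = 0.020044.
u_2 = 0.020044 × 0.837 + 0.010 = 0.026777.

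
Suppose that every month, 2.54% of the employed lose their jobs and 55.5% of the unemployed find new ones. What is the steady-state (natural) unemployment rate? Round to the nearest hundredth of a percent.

At steady state the flows balance: s·E = f·U, so U/(E+U) = s/(s+f).
u* = 2.54 / (2.54 + 55.5) = 2.54 / 58.04 = 4.38%.

Steady-state unemployment rate ≈ 4.38%.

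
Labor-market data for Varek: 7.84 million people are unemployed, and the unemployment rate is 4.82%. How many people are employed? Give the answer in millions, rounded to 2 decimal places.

About 154.82 million are employed.

Labor force = U / u = 7.84 / 0.0482 ≈ 162.66 million.
Employed = labor force − unemployed = 162.66 − 7.84 = 154.82 million.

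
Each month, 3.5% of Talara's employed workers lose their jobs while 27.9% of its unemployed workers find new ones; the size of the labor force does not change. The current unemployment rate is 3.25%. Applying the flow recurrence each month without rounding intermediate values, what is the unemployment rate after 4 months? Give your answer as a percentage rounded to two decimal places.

With a fixed labor force, u_{t+1} = u_t + s·(1−u_t) − f·u_t = u_t·(1−s−f) + s.
Here 1−s−f = 0.686 and s = 0.035.
u_1 = 0.032500 × 0.686 + 0.035 = 0.057295.
u_2 = 0.057295 × 0.686 + 0.035 = 0.074304.
u_3 = 0.074304 × 0.686 + 0.035 = 0.085973.
u_4 = 0.085973 × 0.686 + 0.035 = 0.093977.

Unemployment rate after four months ≈ 9.40%.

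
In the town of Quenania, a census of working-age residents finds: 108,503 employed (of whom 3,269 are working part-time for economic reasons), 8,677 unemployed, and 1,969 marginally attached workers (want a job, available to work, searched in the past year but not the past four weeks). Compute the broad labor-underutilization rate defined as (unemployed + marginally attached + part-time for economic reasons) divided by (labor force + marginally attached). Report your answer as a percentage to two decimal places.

Labor force = 108,503 + 8,677 = 117,180.
Numerator = 8,677 + 1,969 + 3,269 = 13,915.
Denominator = 117,180 + 1,969 = 119,149.
Broad rate = 13,915 / 119,149 = 11.68%.

Broad underutilization rate ≈ 11.68%.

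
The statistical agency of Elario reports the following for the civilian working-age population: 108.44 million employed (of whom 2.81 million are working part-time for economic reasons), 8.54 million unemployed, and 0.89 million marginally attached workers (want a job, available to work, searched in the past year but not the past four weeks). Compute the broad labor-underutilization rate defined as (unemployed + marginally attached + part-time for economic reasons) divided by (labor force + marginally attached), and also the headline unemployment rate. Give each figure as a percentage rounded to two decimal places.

Broad underutilization rate ≈ 10.38%; headline unemployment rate ≈ 7.30%.

Labor force = 108.44 + 8.54 = 116.98 million.
Numerator = 8.54 + 0.89 + 2.81 = 12.24 million.
Denominator = 116.98 + 0.89 = 117.87 million.
Broad rate = 12.24 / 117.87 = 10.38%.
Headline unemployment rate = 8.54 / 116.98 = 7.30%.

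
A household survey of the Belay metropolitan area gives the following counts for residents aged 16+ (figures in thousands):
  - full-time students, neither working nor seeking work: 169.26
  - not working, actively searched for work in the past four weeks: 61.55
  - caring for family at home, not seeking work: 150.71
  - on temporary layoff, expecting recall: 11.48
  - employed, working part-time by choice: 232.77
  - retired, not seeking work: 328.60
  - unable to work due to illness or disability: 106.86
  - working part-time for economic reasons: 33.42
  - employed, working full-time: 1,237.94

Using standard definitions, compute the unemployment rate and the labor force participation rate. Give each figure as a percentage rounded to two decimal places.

Unemployment rate ≈ 4.63%; labor force participation rate ≈ 67.61%.

Employed = 232.77 + 33.42 + 1,237.94 = 1,504.13 thousand (anyone who worked, including part-time for economic reasons, counts as employed).
Unemployed = 61.55 + 11.48 = 73.03 thousand (jobless and actively searching, or on temporary layoff).
Labor force = 1,504.13 + 73.03 = 1,577.16 thousand.
Not in labor force = 169.26 + 150.71 + 328.60 + 106.86 = 755.43 thousand (those not working and not actively searching are outside the labor force).
Civilian working-age population = 1,577.16 + 755.43 = 2,332.59 thousand.
Unemployment rate = 73.03 / 1,577.16 = 4.63%.
Labor force participation rate = 1,577.16 / 2,332.59 = 67.61%.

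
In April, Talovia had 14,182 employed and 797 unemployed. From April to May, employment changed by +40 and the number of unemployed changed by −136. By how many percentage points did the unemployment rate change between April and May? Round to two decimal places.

The unemployment rate changed by −0.88 percentage points.

April: labor force = 14,182 + 797 = 14,979; u = 797/14,979 = 5.32%.
May: labor force = 14,222 + 661 = 14,883; u = 661/14,883 = 4.44%.
Change = 4.44% − 5.32% = −0.88 pp.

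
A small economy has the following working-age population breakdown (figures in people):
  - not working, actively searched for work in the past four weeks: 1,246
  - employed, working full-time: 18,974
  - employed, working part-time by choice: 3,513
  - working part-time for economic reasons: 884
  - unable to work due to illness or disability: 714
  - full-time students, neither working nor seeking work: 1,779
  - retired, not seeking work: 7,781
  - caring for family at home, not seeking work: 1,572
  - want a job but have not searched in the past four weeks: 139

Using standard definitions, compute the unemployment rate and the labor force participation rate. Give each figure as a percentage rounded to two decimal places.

Employed = 18,974 + 3,513 + 884 = 23,371 (anyone who worked, including part-time for economic reasons, counts as employed).
Unemployed = 1,246.
Labor force = 23,371 + 1,246 = 24,617.
Not in labor force = 714 + 1,779 + 7,781 + 1,572 + 139 = 11,985 (those not working and not actively searching are outside the labor force — including those who want a job but have given up searching).
Civilian working-age population = 24,617 + 11,985 = 36,602.
Unemployment rate = 1,246 / 24,617 = 5.06%.
Labor force participation rate = 24,617 / 36,602 = 67.26%.

Unemployment rate ≈ 5.06%; labor force participation rate ≈ 67.26%.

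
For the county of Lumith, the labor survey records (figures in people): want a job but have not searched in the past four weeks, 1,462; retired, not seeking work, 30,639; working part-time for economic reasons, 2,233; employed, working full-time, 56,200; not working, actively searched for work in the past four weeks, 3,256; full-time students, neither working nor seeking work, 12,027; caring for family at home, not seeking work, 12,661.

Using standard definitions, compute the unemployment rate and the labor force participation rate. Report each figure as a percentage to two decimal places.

Employed = 2,233 + 56,200 = 58,433 (anyone who worked, including part-time for economic reasons, counts as employed).
Unemployed = 3,256.
Labor force = 58,433 + 3,256 = 61,689.
Not in labor force = 1,462 + 30,639 + 12,027 + 12,661 = 56,789 (those not working and not actively searching are outside the labor force — including those who want a job but have given up searching).
Civilian working-age population = 61,689 + 56,789 = 118,478.
Unemployment rate = 3,256 / 61,689 = 5.28%.
Labor force participation rate = 61,689 / 118,478 = 52.07%.

Unemployment rate ≈ 5.28%; labor force participation rate ≈ 52.07%.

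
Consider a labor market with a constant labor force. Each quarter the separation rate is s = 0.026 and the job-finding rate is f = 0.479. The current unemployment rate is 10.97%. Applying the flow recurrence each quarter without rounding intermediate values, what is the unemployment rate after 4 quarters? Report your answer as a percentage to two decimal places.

With a fixed labor force, u_{t+1} = u_t + s·(1−u_t) − f·u_t = u_t·(1−s−f) + s.
Here 1−s−f = 0.495 and s = 0.026.
u_1 = 0.109700 × 0.495 + 0.026 = 0.080301.
u_2 = 0.080301 × 0.495 + 0.026 = 0.065749.
u_3 = 0.065749 × 0.495 + 0.026 = 0.058546.
u_4 = 0.058546 × 0.495 + 0.026 = 0.054980.

Unemployment rate after four quarters ≈ 5.50%.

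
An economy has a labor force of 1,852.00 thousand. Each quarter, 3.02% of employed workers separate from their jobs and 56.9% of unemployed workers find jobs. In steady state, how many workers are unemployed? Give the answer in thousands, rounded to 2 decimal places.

Steady-state unemployment rate u* = s/(s+f) = 3.02/(3.02+56.9) = 0.050401.
Unemployed = u* × labor force = 0.050401 × 1,852.00 ≈ 93.34 thousand.

About 93.34 thousand are unemployed in steady state.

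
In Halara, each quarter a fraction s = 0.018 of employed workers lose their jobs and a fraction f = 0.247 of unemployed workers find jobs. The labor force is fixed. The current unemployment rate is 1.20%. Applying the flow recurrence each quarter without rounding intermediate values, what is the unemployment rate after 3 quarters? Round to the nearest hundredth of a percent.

With a fixed labor force, u_{t+1} = u_t + s·(1−u_t) − f·u_t = u_t·(1−s−f) + s.
Here 1−s−f = 0.735 and s = 0.018.
u_1 = 0.012000 × 0.735 + 0.018 = 0.026820.
u_2 = 0.026820 × 0.735 + 0.018 = 0.037713.
u_3 = 0.037713 × 0.735 + 0.018 = 0.045719.

Unemployment rate after three quarters ≈ 4.57%.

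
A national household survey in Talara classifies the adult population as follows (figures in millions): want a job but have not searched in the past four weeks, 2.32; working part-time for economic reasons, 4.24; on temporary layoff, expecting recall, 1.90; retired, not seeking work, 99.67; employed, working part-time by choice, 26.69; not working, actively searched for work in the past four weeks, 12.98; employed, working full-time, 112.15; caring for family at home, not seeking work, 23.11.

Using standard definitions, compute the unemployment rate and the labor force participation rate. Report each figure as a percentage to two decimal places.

Unemployment rate ≈ 9.42%; labor force participation rate ≈ 55.80%.

Employed = 4.24 + 26.69 + 112.15 = 143.08 million (anyone who worked, including part-time for economic reasons, counts as employed).
Unemployed = 1.90 + 12.98 = 14.88 million (jobless and actively searching, or on temporary layoff).
Labor force = 143.08 + 14.88 = 157.96 million.
Not in labor force = 2.32 + 99.67 + 23.11 = 125.10 million (those not working and not actively searching are outside the labor force — including those who want a job but have given up searching).
Civilian working-age population = 157.96 + 125.10 = 283.06 million.
Unemployment rate = 14.88 / 157.96 = 9.42%.
Labor force participation rate = 157.96 / 283.06 = 55.80%.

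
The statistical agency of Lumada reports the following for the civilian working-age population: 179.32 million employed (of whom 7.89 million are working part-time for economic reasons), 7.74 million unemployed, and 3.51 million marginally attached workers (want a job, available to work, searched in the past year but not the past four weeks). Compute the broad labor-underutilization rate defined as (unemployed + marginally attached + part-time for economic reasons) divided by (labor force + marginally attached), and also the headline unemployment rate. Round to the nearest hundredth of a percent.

Labor force = 179.32 + 7.74 = 187.06 million.
Numerator = 7.74 + 3.51 + 7.89 = 19.14 million.
Denominator = 187.06 + 3.51 = 190.57 million.
Broad rate = 19.14 / 190.57 = 10.04%.
Headline unemployment rate = 7.74 / 187.06 = 4.14%.

Broad underutilization rate ≈ 10.04%; headline unemployment rate ≈ 4.14%.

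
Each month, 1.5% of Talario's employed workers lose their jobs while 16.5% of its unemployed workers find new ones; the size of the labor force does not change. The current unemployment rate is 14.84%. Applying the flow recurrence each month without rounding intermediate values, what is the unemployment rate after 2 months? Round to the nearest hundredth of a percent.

Unemployment rate after two months ≈ 12.71%.

With a fixed labor force, u_{t+1} = u_t + s·(1−u_t) − f·u_t = u_t·(1−s−f) + s.
Here 1−s−f = 0.820 and s = 0.015.
u_1 = 0.148400 × 0.820 + 0.015 = 0.136688.
u_2 = 0.136688 × 0.820 + 0.015 = 0.127084.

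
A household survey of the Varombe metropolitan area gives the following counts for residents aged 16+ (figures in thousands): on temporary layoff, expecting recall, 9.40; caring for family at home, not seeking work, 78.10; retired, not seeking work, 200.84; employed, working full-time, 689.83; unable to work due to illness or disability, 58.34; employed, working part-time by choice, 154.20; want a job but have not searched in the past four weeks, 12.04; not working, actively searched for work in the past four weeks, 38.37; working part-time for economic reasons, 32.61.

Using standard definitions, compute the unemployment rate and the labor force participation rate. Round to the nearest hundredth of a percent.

Unemployment rate ≈ 5.17%; labor force participation rate ≈ 72.58%.

Employed = 689.83 + 154.20 + 32.61 = 876.64 thousand (anyone who worked, including part-time for economic reasons, counts as employed).
Unemployed = 9.40 + 38.37 = 47.77 thousand (jobless and actively searching, or on temporary layoff).
Labor force = 876.64 + 47.77 = 924.41 thousand.
Not in labor force = 78.10 + 200.84 + 58.34 + 12.04 = 349.32 thousand (those not working and not actively searching are outside the labor force — including those who want a job but have given up searching).
Civilian working-age population = 924.41 + 349.32 = 1,273.73 thousand.
Unemployment rate = 47.77 / 924.41 = 5.17%.
Labor force participation rate = 924.41 / 1,273.73 = 72.58%.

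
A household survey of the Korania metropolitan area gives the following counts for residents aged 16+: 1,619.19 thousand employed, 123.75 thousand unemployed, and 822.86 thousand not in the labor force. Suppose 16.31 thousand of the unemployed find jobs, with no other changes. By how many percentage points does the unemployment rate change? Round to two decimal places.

The unemployment rate changes by −0.94 percentage points.

Initially, labor force = 1,619.19 + 123.75 = 1,742.94 thousand, so u = 123.75/1,742.94 = 7.10%.
After the change, unemployed falls and employed rises by 16.31; labor force unchanged → E = 1,635.50, U = 107.44, labor force = 1,742.94 thousand.
New unemployment rate = 107.44 / 1,742.94 = 6.16%.
Change = 6.16% − 7.10% = −0.94 percentage points.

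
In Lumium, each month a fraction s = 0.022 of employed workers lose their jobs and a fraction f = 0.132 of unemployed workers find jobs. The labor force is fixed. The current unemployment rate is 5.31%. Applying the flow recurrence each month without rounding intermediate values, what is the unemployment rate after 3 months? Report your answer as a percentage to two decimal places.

Unemployment rate after three months ≈ 8.85%.

With a fixed labor force, u_{t+1} = u_t + s·(1−u_t) − f·u_t = u_t·(1−s−f) + s.
Here 1−s−f = 0.846 and s = 0.022.
u_1 = 0.053100 × 0.846 + 0.022 = 0.066923.
u_2 = 0.066923 × 0.846 + 0.022 = 0.078617.
u_3 = 0.078617 × 0.846 + 0.022 = 0.088510.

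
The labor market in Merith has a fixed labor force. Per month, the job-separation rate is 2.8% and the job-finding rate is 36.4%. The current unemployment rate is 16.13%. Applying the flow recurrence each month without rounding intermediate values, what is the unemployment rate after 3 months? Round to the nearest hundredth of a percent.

With a fixed labor force, u_{t+1} = u_t + s·(1−u_t) − f·u_t = u_t·(1−s−f) + s.
Here 1−s−f = 0.608 and s = 0.028.
u_1 = 0.161300 × 0.608 + 0.028 = 0.126070.
u_2 = 0.126070 × 0.608 + 0.028 = 0.104651.
u_3 = 0.104651 × 0.608 + 0.028 = 0.091628.

Unemployment rate after three months ≈ 9.16%.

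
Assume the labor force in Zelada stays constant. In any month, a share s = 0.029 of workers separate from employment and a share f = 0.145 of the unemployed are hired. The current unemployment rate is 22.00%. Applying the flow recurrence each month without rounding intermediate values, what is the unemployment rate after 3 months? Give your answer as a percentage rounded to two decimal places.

Unemployment rate after three months ≈ 19.67%.

With a fixed labor force, u_{t+1} = u_t + s·(1−u_t) − f·u_t = u_t·(1−s−f) + s.
Here 1−s−f = 0.826 and s = 0.029.
u_1 = 0.220000 × 0.826 + 0.029 = 0.210720.
u_2 = 0.210720 × 0.826 + 0.029 = 0.203055.
u_3 = 0.203055 × 0.826 + 0.029 = 0.196723.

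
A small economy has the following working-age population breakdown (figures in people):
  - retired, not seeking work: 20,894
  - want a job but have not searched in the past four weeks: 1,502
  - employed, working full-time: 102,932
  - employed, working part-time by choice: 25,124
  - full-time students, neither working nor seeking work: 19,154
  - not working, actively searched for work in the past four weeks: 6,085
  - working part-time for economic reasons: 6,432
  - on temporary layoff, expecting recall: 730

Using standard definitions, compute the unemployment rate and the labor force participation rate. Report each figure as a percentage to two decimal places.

Unemployment rate ≈ 4.82%; labor force participation rate ≈ 77.28%.

Employed = 102,932 + 25,124 + 6,432 = 134,488 (anyone who worked, including part-time for economic reasons, counts as employed).
Unemployed = 6,085 + 730 = 6,815 (jobless and actively searching, or on temporary layoff).
Labor force = 134,488 + 6,815 = 141,303.
Not in labor force = 20,894 + 1,502 + 19,154 = 41,550 (those not working and not actively searching are outside the labor force — including those who want a job but have given up searching).
Civilian working-age population = 141,303 + 41,550 = 182,853.
Unemployment rate = 6,815 / 141,303 = 4.82%.
Labor force participation rate = 141,303 / 182,853 = 77.28%.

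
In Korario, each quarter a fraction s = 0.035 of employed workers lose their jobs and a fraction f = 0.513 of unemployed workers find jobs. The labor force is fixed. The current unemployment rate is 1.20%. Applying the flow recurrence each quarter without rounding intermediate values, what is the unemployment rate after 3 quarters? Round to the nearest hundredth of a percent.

With a fixed labor force, u_{t+1} = u_t + s·(1−u_t) − f·u_t = u_t·(1−s−f) + s.
Here 1−s−f = 0.452 and s = 0.035.
u_1 = 0.012000 × 0.452 + 0.035 = 0.040424.
u_2 = 0.040424 × 0.452 + 0.035 = 0.053272.
u_3 = 0.053272 × 0.452 + 0.035 = 0.059079.

Unemployment rate after three quarters ≈ 5.91%.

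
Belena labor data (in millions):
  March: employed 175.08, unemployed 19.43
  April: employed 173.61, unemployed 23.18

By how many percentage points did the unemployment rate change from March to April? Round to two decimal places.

March: labor force = 175.08 + 19.43 = 194.51; u = 19.43/194.51 = 9.99%.
April: labor force = 173.61 + 23.18 = 196.79; u = 23.18/196.79 = 11.78%.
Change = 11.78% − 9.99% = +1.79 pp.

The unemployment rate changed by +1.79 percentage points.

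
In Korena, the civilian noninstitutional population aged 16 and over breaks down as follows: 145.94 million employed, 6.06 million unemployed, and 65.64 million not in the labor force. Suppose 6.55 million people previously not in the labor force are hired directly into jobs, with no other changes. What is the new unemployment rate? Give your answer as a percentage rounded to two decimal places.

Initially, labor force = 145.94 + 6.06 = 152.00 million, so u = 6.06/152.00 = 3.99%.
After the change, employed and labor force both rise by 6.55; unemployed unchanged → E = 152.49, U = 6.06, labor force = 158.55 million.
New unemployment rate = 6.06 / 158.55 = 3.82%.

New unemployment rate ≈ 3.82%.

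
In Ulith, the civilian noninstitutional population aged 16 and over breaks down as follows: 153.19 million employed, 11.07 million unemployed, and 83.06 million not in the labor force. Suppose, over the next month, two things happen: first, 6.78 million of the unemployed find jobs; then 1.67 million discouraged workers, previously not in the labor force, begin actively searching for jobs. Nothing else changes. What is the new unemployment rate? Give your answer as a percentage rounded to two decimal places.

New unemployment rate ≈ 3.59%.

Initially, labor force = 153.19 + 11.07 = 164.26 million, so u = 11.07/164.26 = 6.74%.
After the first change, unemployed falls and employed rises by 6.78; labor force unchanged → E = 159.97, U = 4.29, labor force = 164.26 million.
After the second change, unemployed and labor force both rise by 1.67 → E = 159.97, U = 5.96, labor force = 165.93 million.
New unemployment rate = 5.96 / 165.93 = 3.59%.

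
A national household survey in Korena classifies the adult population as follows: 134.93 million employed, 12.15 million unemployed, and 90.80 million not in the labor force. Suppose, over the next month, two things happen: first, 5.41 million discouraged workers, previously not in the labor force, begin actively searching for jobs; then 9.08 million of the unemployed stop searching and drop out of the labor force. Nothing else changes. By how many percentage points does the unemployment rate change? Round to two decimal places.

The unemployment rate changes by −2.35 percentage points.

Initially, labor force = 134.93 + 12.15 = 147.08 million, so u = 12.15/147.08 = 8.26%.
After the first change, unemployed and labor force both rise by 5.41 → E = 134.93, U = 17.56, labor force = 152.49 million.
After the second change, unemployed and labor force both fall by 9.08 → E = 134.93, U = 8.48, labor force = 143.41 million.
New unemployment rate = 8.48 / 143.41 = 5.91%.
Change = 5.91% − 8.26% = −2.35 percentage points.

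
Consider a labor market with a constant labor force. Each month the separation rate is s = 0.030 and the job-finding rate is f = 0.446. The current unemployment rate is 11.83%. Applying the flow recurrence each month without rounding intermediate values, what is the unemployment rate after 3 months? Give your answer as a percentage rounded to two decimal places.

With a fixed labor force, u_{t+1} = u_t + s·(1−u_t) − f·u_t = u_t·(1−s−f) + s.
Here 1−s−f = 0.524 and s = 0.030.
u_1 = 0.118300 × 0.524 + 0.030 = 0.091989.
u_2 = 0.091989 × 0.524 + 0.030 = 0.078202.
u_3 = 0.078202 × 0.524 + 0.030 = 0.070978.

Unemployment rate after three months ≈ 7.10%.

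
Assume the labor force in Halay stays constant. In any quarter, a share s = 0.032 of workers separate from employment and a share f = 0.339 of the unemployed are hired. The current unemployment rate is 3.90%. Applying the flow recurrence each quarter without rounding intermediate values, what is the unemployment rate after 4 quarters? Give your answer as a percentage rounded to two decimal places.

With a fixed labor force, u_{t+1} = u_t + s·(1−u_t) − f·u_t = u_t·(1−s−f) + s.
Here 1−s−f = 0.629 and s = 0.032.
u_1 = 0.039000 × 0.629 + 0.032 = 0.056531.
u_2 = 0.056531 × 0.629 + 0.032 = 0.067558.
u_3 = 0.067558 × 0.629 + 0.032 = 0.074494.
u_4 = 0.074494 × 0.629 + 0.032 = 0.078857.

Unemployment rate after four quarters ≈ 7.89%.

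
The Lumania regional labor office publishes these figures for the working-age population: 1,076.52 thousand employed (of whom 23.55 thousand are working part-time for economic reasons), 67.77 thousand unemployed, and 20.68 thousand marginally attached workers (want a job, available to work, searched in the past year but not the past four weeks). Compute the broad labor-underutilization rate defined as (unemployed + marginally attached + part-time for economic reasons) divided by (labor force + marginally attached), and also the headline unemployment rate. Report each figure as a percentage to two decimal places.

Labor force = 1,076.52 + 67.77 = 1,144.29 thousand.
Numerator = 67.77 + 20.68 + 23.55 = 112.00 thousand.
Denominator = 1,144.29 + 20.68 = 1,164.97 thousand.
Broad rate = 112.00 / 1,164.97 = 9.61%.
Headline unemployment rate = 67.77 / 1,144.29 = 5.92%.

Broad underutilization rate ≈ 9.61%; headline unemployment rate ≈ 5.92%.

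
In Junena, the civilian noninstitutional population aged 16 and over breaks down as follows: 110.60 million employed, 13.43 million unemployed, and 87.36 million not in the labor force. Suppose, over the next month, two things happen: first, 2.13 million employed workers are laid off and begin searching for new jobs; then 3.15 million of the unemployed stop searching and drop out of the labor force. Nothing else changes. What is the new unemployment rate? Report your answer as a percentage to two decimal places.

New unemployment rate ≈ 10.27%.

Initially, labor force = 110.60 + 13.43 = 124.03 million, so u = 13.43/124.03 = 10.83%.
After the first change, employed falls and unemployed rises by 2.13; labor force unchanged → E = 108.47, U = 15.56, labor force = 124.03 million.
After the second change, unemployed and labor force both fall by 3.15 → E = 108.47, U = 12.41, labor force = 120.88 million.
New unemployment rate = 12.41 / 120.88 = 10.27%.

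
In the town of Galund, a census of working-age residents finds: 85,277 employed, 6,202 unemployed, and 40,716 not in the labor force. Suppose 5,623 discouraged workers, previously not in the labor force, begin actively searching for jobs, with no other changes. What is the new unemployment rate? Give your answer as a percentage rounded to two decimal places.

New unemployment rate ≈ 12.18%.

Initially, labor force = 85,277 + 6,202 = 91,479, so u = 6,202/91,479 = 6.78%.
After the change, unemployed and labor force both rise by 5,623 → E = 85,277, U = 11,825, labor force = 97,102.
New unemployment rate = 11,825 / 97,102 = 12.18%.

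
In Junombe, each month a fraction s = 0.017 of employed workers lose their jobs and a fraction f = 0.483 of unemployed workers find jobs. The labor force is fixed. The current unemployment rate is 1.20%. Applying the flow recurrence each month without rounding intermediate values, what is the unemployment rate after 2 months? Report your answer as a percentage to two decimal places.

With a fixed labor force, u_{t+1} = u_t + s·(1−u_t) − f·u_t = u_t·(1−s−f) + s.
Here 1−s−f = 0.500 and s = 0.017.
u_1 = 0.012000 × 0.500 + 0.017 = 0.023000.
u_2 = 0.023000 × 0.500 + 0.017 = 0.028500.

Unemployment rate after two months ≈ 2.85%.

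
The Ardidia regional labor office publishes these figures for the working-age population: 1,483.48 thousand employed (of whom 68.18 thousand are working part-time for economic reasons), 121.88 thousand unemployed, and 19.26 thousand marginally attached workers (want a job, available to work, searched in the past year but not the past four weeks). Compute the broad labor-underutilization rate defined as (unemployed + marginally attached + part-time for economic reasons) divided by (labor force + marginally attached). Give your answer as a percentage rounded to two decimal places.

Labor force = 1,483.48 + 121.88 = 1,605.36 thousand.
Numerator = 121.88 + 19.26 + 68.18 = 209.32 thousand.
Denominator = 1,605.36 + 19.26 = 1,624.62 thousand.
Broad rate = 209.32 / 1,624.62 = 12.88%.

Broad underutilization rate ≈ 12.88%.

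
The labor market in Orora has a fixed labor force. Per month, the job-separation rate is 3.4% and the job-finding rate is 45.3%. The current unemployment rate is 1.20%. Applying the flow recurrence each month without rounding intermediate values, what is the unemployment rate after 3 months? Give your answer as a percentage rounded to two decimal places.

With a fixed labor force, u_{t+1} = u_t + s·(1−u_t) − f·u_t = u_t·(1−s−f) + s.
Here 1−s−f = 0.513 and s = 0.034.
u_1 = 0.012000 × 0.513 + 0.034 = 0.040156.
u_2 = 0.040156 × 0.513 + 0.034 = 0.054600.
u_3 = 0.054600 × 0.513 + 0.034 = 0.062010.

Unemployment rate after three months ≈ 6.20%.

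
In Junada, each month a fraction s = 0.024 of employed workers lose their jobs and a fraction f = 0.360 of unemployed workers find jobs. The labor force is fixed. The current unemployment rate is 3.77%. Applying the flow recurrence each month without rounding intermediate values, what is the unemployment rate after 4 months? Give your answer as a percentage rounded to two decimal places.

Unemployment rate after four months ≈ 5.89%.

With a fixed labor force, u_{t+1} = u_t + s·(1−u_t) − f·u_t = u_t·(1−s−f) + s.
Here 1−s−f = 0.616 and s = 0.024.
u_1 = 0.037700 × 0.616 + 0.024 = 0.047223.
u_2 = 0.047223 × 0.616 + 0.024 = 0.053089.
u_3 = 0.053089 × 0.616 + 0.024 = 0.056703.
u_4 = 0.056703 × 0.616 + 0.024 = 0.058929.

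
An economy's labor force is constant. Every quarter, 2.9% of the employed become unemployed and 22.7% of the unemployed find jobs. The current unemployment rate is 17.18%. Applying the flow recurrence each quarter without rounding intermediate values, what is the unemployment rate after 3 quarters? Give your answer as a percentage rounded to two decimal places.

Unemployment rate after three quarters ≈ 13.74%.

With a fixed labor force, u_{t+1} = u_t + s·(1−u_t) − f·u_t = u_t·(1−s−f) + s.
Here 1−s−f = 0.744 and s = 0.029.
u_1 = 0.171800 × 0.744 + 0.029 = 0.156819.
u_2 = 0.156819 × 0.744 + 0.029 = 0.145673.
u_3 = 0.145673 × 0.744 + 0.029 = 0.137381.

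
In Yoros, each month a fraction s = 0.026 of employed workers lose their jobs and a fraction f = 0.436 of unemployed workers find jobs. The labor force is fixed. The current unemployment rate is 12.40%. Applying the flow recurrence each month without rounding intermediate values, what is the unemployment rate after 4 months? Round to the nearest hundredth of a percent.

With a fixed labor force, u_{t+1} = u_t + s·(1−u_t) − f·u_t = u_t·(1−s−f) + s.
Here 1−s−f = 0.538 and s = 0.026.
u_1 = 0.124000 × 0.538 + 0.026 = 0.092712.
u_2 = 0.092712 × 0.538 + 0.026 = 0.075879.
u_3 = 0.075879 × 0.538 + 0.026 = 0.066823.
u_4 = 0.066823 × 0.538 + 0.026 = 0.061951.

Unemployment rate after four months ≈ 6.20%.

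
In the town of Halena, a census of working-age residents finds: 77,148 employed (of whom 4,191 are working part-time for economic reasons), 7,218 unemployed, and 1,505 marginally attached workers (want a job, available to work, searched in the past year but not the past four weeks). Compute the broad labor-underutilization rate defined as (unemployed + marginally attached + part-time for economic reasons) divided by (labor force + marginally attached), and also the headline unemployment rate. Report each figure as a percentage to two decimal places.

Broad underutilization rate ≈ 15.04%; headline unemployment rate ≈ 8.56%.

Labor force = 77,148 + 7,218 = 84,366.
Numerator = 7,218 + 1,505 + 4,191 = 12,914.
Denominator = 84,366 + 1,505 = 85,871.
Broad rate = 12,914 / 85,871 = 15.04%.
Headline unemployment rate = 7,218 / 84,366 = 8.56%.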